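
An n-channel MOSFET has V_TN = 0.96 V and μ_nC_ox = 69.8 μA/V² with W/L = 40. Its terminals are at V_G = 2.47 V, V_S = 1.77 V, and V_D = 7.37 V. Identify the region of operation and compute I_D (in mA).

Cutoff; I_D = 0 mA

V_GS = V_G − V_S = 2.47 − 1.77 = 0.7 V; V_DS = V_D − V_S = 7.37 − 1.77 = 5.6 V.
V_GS = 0.7 V < V_TN = 0.96 V, so the transistor is in cutoff.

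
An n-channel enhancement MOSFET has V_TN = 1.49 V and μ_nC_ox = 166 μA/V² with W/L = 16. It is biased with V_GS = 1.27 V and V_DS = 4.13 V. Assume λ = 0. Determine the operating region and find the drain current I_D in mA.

Cutoff; I_D = 0 mA

V_GS = 1.27 V < V_TN = 1.49 V, so the transistor is in cutoff.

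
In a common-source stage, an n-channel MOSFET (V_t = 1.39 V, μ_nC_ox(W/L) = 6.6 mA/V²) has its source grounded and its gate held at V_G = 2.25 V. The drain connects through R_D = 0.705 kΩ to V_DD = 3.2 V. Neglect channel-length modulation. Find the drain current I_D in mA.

V_GS = V_G = 2.25 V, so V_ov = 2.25 − 1.39 = 0.86 V.
Assume saturation: I_D = ½ k_n V_ov² = 0.5 × 6.6 × 0.86² = 2.44 mA, giving V_DS = V_DD − I_D R_D = 3.2 − 2.44 × 0.705 = 1.48 V.
V_DS = 1.48 V ≥ V_ov = 0.86 V, confirming saturation.

I_D = 2.44 mA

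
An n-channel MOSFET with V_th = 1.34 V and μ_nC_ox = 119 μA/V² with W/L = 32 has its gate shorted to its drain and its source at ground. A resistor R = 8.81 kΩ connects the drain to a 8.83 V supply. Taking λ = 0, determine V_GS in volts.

With gate tied to drain, V_GS = V_DS ≥ V_GS − V_th, so the device is in saturation.
k_n = μ_nC_ox · (W/L) = 3.808 mA/V².
KCL at the drain: ½ k_n (V_GS − V_th)² = (V_DD − V_GS)/R.
Let x = V_GS − 1.34. Then 16.8 x² + x − 7.49 = 0, giving x = 0.639 V (positive root), so V_GS = 1.98 V.
I_D = (V_DD − V_GS)/R = (8.83 − 1.98) / 8.81 = 0.778 mA.

V_GS = 1.98 V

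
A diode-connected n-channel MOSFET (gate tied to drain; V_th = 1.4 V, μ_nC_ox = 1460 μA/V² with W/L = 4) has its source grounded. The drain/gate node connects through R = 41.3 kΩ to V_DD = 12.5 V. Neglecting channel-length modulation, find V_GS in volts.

V_GS = 1.70 V

With gate tied to drain, V_GS = V_DS ≥ V_GS − V_th, so the device is in saturation.
k_n = μ_nC_ox · (W/L) = 5.84 mA/V².
KCL at the drain: ½ k_n (V_GS − V_th)² = (V_DD − V_GS)/R.
Let x = V_GS − 1.4. Then 121 x² + x − 11.1 = 0, giving x = 0.299 V (positive root), so V_GS = 1.7 V.
I_D = (V_DD − V_GS)/R = (12.5 − 1.7) / 41.3 = 0.262 mA.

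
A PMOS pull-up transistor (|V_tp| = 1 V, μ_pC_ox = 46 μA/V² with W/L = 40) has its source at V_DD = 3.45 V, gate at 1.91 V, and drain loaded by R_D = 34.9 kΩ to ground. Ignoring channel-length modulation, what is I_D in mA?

I_D = 0.0958 mA

V_SG = V_DD − V_G = 3.45 − 1.91 = 1.54 V, so V_ov = 1.54 − 1 = 0.54 V.
k_p = μ_pC_ox · (W/L) = 1.84 mA/V².
Assume saturation: I_D = ½ k_p V_ov² = 0.5 × 1.84 × 0.54² = 0.268 mA, giving V_SD = V_DD − I_D R_D = 3.45 − 0.268 × 34.9 = -5.91 V.
But -5.91 V < V_ov = 0.54 V, so the device is actually in triode.
In triode I_D = k_p[V_ov V_SD − ½ V_SD²] and I_D = (V_DD − V_SD)/R_D. Equating: 32.1 V_SD² − 35.68 V_SD + 3.45 = 0, giving V_SD = 0.107 V (the root below V_ov).
I_D = (3.45 − 0.107) / 34.9 = 0.0958 mA.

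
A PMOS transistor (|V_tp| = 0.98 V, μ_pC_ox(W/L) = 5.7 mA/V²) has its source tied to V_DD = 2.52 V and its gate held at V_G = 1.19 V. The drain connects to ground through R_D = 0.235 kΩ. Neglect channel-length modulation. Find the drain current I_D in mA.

I_D = 0.349 mA

V_SG = V_DD − V_G = 2.52 − 1.19 = 1.33 V, so V_ov = 1.33 − 0.98 = 0.35 V.
Assume saturation: I_D = ½ k_p V_ov² = 0.5 × 5.7 × 0.35² = 0.349 mA, giving V_SD = V_DD − I_D R_D = 2.52 − 0.349 × 0.235 = 2.44 V.
V_SD = 2.44 V ≥ V_ov = 0.35 V, confirming saturation.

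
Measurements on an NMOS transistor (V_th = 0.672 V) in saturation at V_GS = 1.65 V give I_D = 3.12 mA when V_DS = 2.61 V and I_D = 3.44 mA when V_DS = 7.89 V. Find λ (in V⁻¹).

λ = 0.0205 V⁻¹

With V_GS fixed, I_D ∝ (1 + λ V_DS) in saturation, so I_D2/I_D1 = (1 + λ V_DS2)/(1 + λ V_DS1).
3.44/3.12 = 1.103 = (1 + 7.89 λ)/(1 + 2.61 λ).
Solving: λ (I_D1 V_DS2 − I_D2 V_DS1) = I_D2 − I_D1, so λ = (3.44 − 3.12) / (3.12 × 7.89 − 3.44 × 2.61) = 0.32 / 15.6 = 0.0205 V⁻¹.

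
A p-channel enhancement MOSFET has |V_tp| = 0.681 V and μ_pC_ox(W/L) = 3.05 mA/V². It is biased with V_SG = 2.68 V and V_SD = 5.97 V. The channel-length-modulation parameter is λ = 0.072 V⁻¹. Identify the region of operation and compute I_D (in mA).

V_ov = V_SG − |V_tp| = 2.68 − 0.681 = 2 V.
Since V_SD = 5.97 V ≥ V_ov = 2 V, the device is in saturation.
I_D = ½ k_p V_ov² (1 + λ V_SD) = 0.5 × 3.05 × 2² × (1 + 0.072 × 5.97) = 8.71 mA.

Saturation; I_D = 8.71 mA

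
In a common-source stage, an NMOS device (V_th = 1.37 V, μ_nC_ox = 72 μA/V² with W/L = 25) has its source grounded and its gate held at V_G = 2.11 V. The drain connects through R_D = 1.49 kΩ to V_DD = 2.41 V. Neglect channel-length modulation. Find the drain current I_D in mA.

V_GS = V_G = 2.11 V, so V_ov = 2.11 − 1.37 = 0.74 V.
k_n = μ_nC_ox · (W/L) = 1.8 mA/V².
Assume saturation: I_D = ½ k_n V_ov² = 0.5 × 1.8 × 0.74² = 0.493 mA, giving V_DS = V_DD − I_D R_D = 2.41 − 0.493 × 1.49 = 1.68 V.
V_DS = 1.68 V ≥ V_ov = 0.74 V, confirming saturation.

I_D = 0.493 mA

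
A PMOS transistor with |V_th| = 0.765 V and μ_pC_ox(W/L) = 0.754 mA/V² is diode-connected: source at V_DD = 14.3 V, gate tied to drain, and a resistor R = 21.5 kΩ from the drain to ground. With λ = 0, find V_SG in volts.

With gate tied to drain, V_SG = V_SD ≥ V_SG − |V_th|, so the device is in saturation.
KCL at the drain: ½ k_p (V_SG − |V_th|)² = (V_DD − V_SG)/R.
Let x = V_SG − 0.765. Then 8.11 x² + x − 13.54 = 0, giving x = 1.23 V (positive root), so V_SG = 2 V.
I_D = (V_DD − V_SG)/R = (14.3 − 2) / 21.5 = 0.572 mA.

V_SG = 2.00 V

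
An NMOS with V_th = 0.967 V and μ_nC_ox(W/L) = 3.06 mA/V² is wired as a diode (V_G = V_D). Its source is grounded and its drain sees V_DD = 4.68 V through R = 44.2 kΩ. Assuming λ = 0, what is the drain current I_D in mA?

I_D = 0.0789 mA

With gate tied to drain, V_GS = V_DS ≥ V_GS − V_th, so the device is in saturation.
KCL at the drain: ½ k_n (V_GS − V_th)² = (V_DD − V_GS)/R.
Let x = V_GS − 0.967. Then 67.6 x² + x − 3.713 = 0, giving x = 0.227 V (positive root), so V_GS = 1.19 V.
I_D = (V_DD − V_GS)/R = (4.68 − 1.19) / 44.2 = 0.0789 mA.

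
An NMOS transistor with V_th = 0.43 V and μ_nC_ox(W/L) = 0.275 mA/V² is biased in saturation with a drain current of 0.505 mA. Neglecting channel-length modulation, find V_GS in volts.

V_GS = 2.35 V

In saturation I_D = ½ k_n (V_GS − V_th)², so V_GS − V_th = √(2 I_D / k_n) = √(2 × 0.505 / 0.275) = 1.92 V.
V_GS = 0.43 + 1.92 = 2.35 V.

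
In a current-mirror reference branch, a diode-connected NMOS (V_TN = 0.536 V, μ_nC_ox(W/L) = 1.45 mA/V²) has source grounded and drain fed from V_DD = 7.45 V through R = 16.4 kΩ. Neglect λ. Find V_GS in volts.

V_GS = 1.26 V

With gate tied to drain, V_GS = V_DS ≥ V_GS − V_TN, so the device is in saturation.
KCL at the drain: ½ k_n (V_GS − V_TN)² = (V_DD − V_GS)/R.
Let x = V_GS − 0.536. Then 11.9 x² + x − 6.914 = 0, giving x = 0.722 V (positive root), so V_GS = 1.26 V.
I_D = (V_DD − V_GS)/R = (7.45 − 1.26) / 16.4 = 0.378 mA.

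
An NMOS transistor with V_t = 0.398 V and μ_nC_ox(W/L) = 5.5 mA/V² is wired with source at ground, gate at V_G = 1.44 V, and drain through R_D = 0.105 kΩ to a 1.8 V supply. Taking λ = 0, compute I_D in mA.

V_GS = V_G = 1.44 V, so V_ov = 1.44 − 0.398 = 1.04 V.
Assume saturation: I_D = ½ k_n V_ov² = 0.5 × 5.5 × 1.04² = 2.99 mA, giving V_DS = V_DD − I_D R_D = 1.8 − 2.99 × 0.105 = 1.49 V.
V_DS = 1.49 V ≥ V_ov = 1.04 V, confirming saturation.

I_D = 2.99 mA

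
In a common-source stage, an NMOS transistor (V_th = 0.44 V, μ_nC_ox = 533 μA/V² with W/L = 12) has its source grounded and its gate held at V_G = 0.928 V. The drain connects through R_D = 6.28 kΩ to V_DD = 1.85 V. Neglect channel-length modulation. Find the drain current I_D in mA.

I_D = 0.279 mA

V_GS = V_G = 0.928 V, so V_ov = 0.928 − 0.44 = 0.488 V.
k_n = μ_nC_ox · (W/L) = 6.396 mA/V².
Assume saturation: I_D = ½ k_n V_ov² = 0.5 × 6.396 × 0.488² = 0.762 mA, giving V_DS = V_DD − I_D R_D = 1.85 − 0.762 × 6.28 = -2.93 V.
But -2.93 V < V_ov = 0.488 V, so the device is actually in triode.
In triode I_D = k_n[V_ov V_DS − ½ V_DS²] and I_D = (V_DD − V_DS)/R_D. Equating: 20.1 V_DS² − 20.6 V_DS + 1.85 = 0, giving V_DS = 0.0994 V (the root below V_ov).
I_D = (1.85 − 0.0994) / 6.28 = 0.279 mA.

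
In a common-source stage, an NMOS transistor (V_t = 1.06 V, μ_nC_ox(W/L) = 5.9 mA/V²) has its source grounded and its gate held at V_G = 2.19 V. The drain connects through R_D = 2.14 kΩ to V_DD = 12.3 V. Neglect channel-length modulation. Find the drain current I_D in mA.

V_GS = V_G = 2.19 V, so V_ov = 2.19 − 1.06 = 1.13 V.
Assume saturation: I_D = ½ k_n V_ov² = 0.5 × 5.9 × 1.13² = 3.77 mA, giving V_DS = V_DD − I_D R_D = 12.3 − 3.77 × 2.14 = 4.24 V.
V_DS = 4.24 V ≥ V_ov = 1.13 V, confirming saturation.

I_D = 3.77 mA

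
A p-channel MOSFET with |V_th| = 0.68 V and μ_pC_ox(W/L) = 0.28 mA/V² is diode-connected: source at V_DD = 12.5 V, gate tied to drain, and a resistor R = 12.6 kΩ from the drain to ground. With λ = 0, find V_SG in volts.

V_SG = 3.00 V

With gate tied to drain, V_SG = V_SD ≥ V_SG − |V_th|, so the device is in saturation.
KCL at the drain: ½ k_p (V_SG − |V_th|)² = (V_DD − V_SG)/R.
Let x = V_SG − 0.68. Then 1.76 x² + x − 11.82 = 0, giving x = 2.32 V (positive root), so V_SG = 3 V.
I_D = (V_DD − V_SG)/R = (12.5 − 3) / 12.6 = 0.754 mA.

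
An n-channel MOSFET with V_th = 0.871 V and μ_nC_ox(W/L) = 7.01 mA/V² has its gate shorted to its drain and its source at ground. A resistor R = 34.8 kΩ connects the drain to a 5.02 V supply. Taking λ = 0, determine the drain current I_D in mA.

With gate tied to drain, V_GS = V_DS ≥ V_GS − V_th, so the device is in saturation.
KCL at the drain: ½ k_n (V_GS − V_th)² = (V_DD − V_GS)/R.
Let x = V_GS − 0.871. Then 122 x² + x − 4.149 = 0, giving x = 0.18 V (positive root), so V_GS = 1.05 V.
I_D = (V_DD − V_GS)/R = (5.02 − 1.05) / 34.8 = 0.114 mA.

I_D = 0.114 mA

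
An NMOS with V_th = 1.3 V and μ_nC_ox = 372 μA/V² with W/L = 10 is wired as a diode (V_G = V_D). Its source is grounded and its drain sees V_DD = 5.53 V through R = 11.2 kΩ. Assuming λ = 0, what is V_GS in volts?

V_GS = 1.73 V

With gate tied to drain, V_GS = V_DS ≥ V_GS − V_th, so the device is in saturation.
k_n = μ_nC_ox · (W/L) = 3.72 mA/V².
KCL at the drain: ½ k_n (V_GS − V_th)² = (V_DD − V_GS)/R.
Let x = V_GS − 1.3. Then 20.8 x² + x − 4.23 = 0, giving x = 0.427 V (positive root), so V_GS = 1.73 V.
I_D = (V_DD − V_GS)/R = (5.53 − 1.73) / 11.2 = 0.34 mA.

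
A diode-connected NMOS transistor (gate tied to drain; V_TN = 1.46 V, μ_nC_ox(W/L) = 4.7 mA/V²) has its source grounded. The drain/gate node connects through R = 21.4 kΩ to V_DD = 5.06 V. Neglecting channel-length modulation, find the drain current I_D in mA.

With gate tied to drain, V_GS = V_DS ≥ V_GS − V_TN, so the device is in saturation.
KCL at the drain: ½ k_n (V_GS − V_TN)² = (V_DD − V_GS)/R.
Let x = V_GS − 1.46. Then 50.3 x² + x − 3.6 = 0, giving x = 0.258 V (positive root), so V_GS = 1.72 V.
I_D = (V_DD − V_GS)/R = (5.06 − 1.72) / 21.4 = 0.156 mA.

I_D = 0.156 mA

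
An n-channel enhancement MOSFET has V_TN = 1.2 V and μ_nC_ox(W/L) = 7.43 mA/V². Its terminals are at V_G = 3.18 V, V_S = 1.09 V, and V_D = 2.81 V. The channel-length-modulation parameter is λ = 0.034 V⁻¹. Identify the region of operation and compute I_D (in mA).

V_GS = V_G − V_S = 3.18 − 1.09 = 2.09 V; V_DS = V_D − V_S = 2.81 − 1.09 = 1.72 V.
V_ov = V_GS − V_TN = 2.09 − 1.2 = 0.89 V.
Since V_DS = 1.72 V ≥ V_ov = 0.89 V, the device is in saturation.
I_D = ½ k_n V_ov² (1 + λ V_DS) = 0.5 × 7.43 × 0.89² × (1 + 0.034 × 1.72) = 3.11 mA.

Saturation; I_D = 3.11 mA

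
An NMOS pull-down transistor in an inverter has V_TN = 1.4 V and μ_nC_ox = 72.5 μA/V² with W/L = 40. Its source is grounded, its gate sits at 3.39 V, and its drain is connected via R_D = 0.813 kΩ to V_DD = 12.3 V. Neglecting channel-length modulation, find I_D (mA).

V_GS = V_G = 3.39 V, so V_ov = 3.39 − 1.4 = 1.99 V.
k_n = μ_nC_ox · (W/L) = 2.9 mA/V².
Assume saturation: I_D = ½ k_n V_ov² = 0.5 × 2.9 × 1.99² = 5.74 mA, giving V_DS = V_DD − I_D R_D = 12.3 − 5.74 × 0.813 = 7.63 V.
V_DS = 7.63 V ≥ V_ov = 1.99 V, confirming saturation.

I_D = 5.74 mA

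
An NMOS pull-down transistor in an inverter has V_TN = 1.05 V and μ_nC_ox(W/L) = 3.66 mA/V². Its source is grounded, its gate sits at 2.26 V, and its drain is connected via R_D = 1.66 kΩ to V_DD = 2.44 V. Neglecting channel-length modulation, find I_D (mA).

V_GS = V_G = 2.26 V, so V_ov = 2.26 − 1.05 = 1.21 V.
Assume saturation: I_D = ½ k_n V_ov² = 0.5 × 3.66 × 1.21² = 2.68 mA, giving V_DS = V_DD − I_D R_D = 2.44 − 2.68 × 1.66 = -2.01 V.
But -2.01 V < V_ov = 1.21 V, so the device is actually in triode.
In triode I_D = k_n[V_ov V_DS − ½ V_DS²] and I_D = (V_DD − V_DS)/R_D. Equating: 3.04 V_DS² − 8.351 V_DS + 2.44 = 0, giving V_DS = 0.332 V (the root below V_ov).
I_D = (2.44 − 0.332) / 1.66 = 1.27 mA.

I_D = 1.27 mA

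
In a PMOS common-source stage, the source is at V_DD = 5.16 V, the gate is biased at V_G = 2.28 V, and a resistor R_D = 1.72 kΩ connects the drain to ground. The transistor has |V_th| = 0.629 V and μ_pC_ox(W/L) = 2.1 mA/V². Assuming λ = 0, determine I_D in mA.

I_D = 2.62 mA

V_SG = V_DD − V_G = 5.16 − 2.28 = 2.88 V, so V_ov = 2.88 − 0.629 = 2.25 V.
Assume saturation: I_D = ½ k_p V_ov² = 0.5 × 2.1 × 2.25² = 5.32 mA, giving V_SD = V_DD − I_D R_D = 5.16 − 5.32 × 1.72 = -3.99 V.
But -3.99 V < V_ov = 2.25 V, so the device is actually in triode.
In triode I_D = k_p[V_ov V_SD − ½ V_SD²] and I_D = (V_DD − V_SD)/R_D. Equating: 1.81 V_SD² − 9.131 V_SD + 5.16 = 0, giving V_SD = 0.648 V (the root below V_ov).
I_D = (5.16 − 0.648) / 1.72 = 2.62 mA.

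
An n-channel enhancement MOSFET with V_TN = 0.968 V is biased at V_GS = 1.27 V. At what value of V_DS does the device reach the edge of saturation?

V_DS,sat = 0.302 V

The boundary between triode and saturation is V_DS = V_GS − V_TN = V_ov.
V_ov = 1.27 − 0.968 = 0.302 V.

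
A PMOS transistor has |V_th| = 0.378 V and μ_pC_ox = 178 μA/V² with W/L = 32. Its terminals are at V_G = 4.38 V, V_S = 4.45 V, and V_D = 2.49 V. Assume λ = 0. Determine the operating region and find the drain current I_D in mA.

Cutoff; I_D = 0 mA

V_SG = V_S − V_G = 4.45 − 4.38 = 0.07 V; V_SD = V_S − V_D = 4.45 − 2.49 = 1.96 V.
V_SG = 0.07 V < |V_th| = 0.378 V, so the transistor is in cutoff.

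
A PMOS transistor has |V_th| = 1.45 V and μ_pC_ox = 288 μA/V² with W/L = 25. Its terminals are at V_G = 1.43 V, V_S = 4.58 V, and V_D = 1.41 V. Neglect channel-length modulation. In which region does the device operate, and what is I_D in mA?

Saturation; I_D = 10.4 mA

V_SG = V_S − V_G = 4.58 − 1.43 = 3.15 V; V_SD = V_S − V_D = 4.58 − 1.41 = 3.17 V.
k_p = μ_pC_ox · (W/L) = 7.2 mA/V².
V_ov = V_SG − |V_th| = 3.15 − 1.45 = 1.7 V.
Since V_SD = 3.17 V ≥ V_ov = 1.7 V, the device is in saturation.
I_D = ½ k_p V_ov² = 0.5 × 7.2 × 1.7² = 10.4 mA.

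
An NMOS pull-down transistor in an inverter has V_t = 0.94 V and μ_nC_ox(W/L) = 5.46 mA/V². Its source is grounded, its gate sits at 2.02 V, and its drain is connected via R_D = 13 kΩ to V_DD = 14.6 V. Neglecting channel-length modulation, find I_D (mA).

I_D = 1.11 mA

V_GS = V_G = 2.02 V, so V_ov = 2.02 − 0.94 = 1.08 V.
Assume saturation: I_D = ½ k_n V_ov² = 0.5 × 5.46 × 1.08² = 3.18 mA, giving V_DS = V_DD − I_D R_D = 14.6 − 3.18 × 13 = -26.8 V.
But -26.8 V < V_ov = 1.08 V, so the device is actually in triode.
In triode I_D = k_n[V_ov V_DS − ½ V_DS²] and I_D = (V_DD − V_DS)/R_D. Equating: 35.5 V_DS² − 77.66 V_DS + 14.6 = 0, giving V_DS = 0.208 V (the root below V_ov).
I_D = (14.6 − 0.208) / 13 = 1.11 mA.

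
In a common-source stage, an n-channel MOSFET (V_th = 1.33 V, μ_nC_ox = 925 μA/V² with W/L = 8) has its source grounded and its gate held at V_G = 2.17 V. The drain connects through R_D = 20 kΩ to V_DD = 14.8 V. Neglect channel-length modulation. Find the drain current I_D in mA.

V_GS = V_G = 2.17 V, so V_ov = 2.17 − 1.33 = 0.84 V.
k_n = μ_nC_ox · (W/L) = 7.4 mA/V².
Assume saturation: I_D = ½ k_n V_ov² = 0.5 × 7.4 × 0.84² = 2.61 mA, giving V_DS = V_DD − I_D R_D = 14.8 − 2.61 × 20 = -37.4 V.
But -37.4 V < V_ov = 0.84 V, so the device is actually in triode.
In triode I_D = k_n[V_ov V_DS − ½ V_DS²] and I_D = (V_DD − V_DS)/R_D. Equating: 74 V_DS² − 125.3 V_DS + 14.8 = 0, giving V_DS = 0.128 V (the root below V_ov).
I_D = (14.8 − 0.128) / 20 = 0.734 mA.

I_D = 0.734 mA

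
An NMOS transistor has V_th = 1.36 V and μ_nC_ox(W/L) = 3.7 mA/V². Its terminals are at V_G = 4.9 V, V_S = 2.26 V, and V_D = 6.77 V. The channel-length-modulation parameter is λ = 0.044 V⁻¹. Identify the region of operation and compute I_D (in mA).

V_GS = V_G − V_S = 4.9 − 2.26 = 2.64 V; V_DS = V_D − V_S = 6.77 − 2.26 = 4.51 V.
V_ov = V_GS − V_th = 2.64 − 1.36 = 1.28 V.
Since V_DS = 4.51 V ≥ V_ov = 1.28 V, the device is in saturation.
I_D = ½ k_n V_ov² (1 + λ V_DS) = 0.5 × 3.7 × 1.28² × (1 + 0.044 × 4.51) = 3.63 mA.

Saturation; I_D = 3.63 mA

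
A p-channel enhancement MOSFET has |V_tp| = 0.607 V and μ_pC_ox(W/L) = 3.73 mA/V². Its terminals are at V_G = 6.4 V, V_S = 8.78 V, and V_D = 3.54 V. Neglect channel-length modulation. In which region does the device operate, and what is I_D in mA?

Saturation; I_D = 5.86 mA

V_SG = V_S − V_G = 8.78 − 6.4 = 2.38 V; V_SD = V_S − V_D = 8.78 − 3.54 = 5.24 V.
V_ov = V_SG − |V_tp| = 2.38 − 0.607 = 1.77 V.
Since V_SD = 5.24 V ≥ V_ov = 1.77 V, the device is in saturation.
I_D = ½ k_p V_ov² = 0.5 × 3.73 × 1.77² = 5.86 mA.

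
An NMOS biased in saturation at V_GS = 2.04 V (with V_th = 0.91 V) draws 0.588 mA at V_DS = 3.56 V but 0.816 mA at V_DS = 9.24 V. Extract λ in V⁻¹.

With V_GS fixed, I_D ∝ (1 + λ V_DS) in saturation, so I_D2/I_D1 = (1 + λ V_DS2)/(1 + λ V_DS1).
0.816/0.588 = 1.388 = (1 + 9.24 λ)/(1 + 3.56 λ).
Solving: λ (I_D1 V_DS2 − I_D2 V_DS1) = I_D2 − I_D1, so λ = (0.816 − 0.588) / (0.588 × 9.24 − 0.816 × 3.56) = 0.228 / 2.53 = 0.0902 V⁻¹.

λ = 0.0902 V⁻¹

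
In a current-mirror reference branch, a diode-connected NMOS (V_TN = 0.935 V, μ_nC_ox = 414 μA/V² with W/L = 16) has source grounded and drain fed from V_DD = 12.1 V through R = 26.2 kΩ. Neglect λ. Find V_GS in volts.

With gate tied to drain, V_GS = V_DS ≥ V_GS − V_TN, so the device is in saturation.
k_n = μ_nC_ox · (W/L) = 6.624 mA/V².
KCL at the drain: ½ k_n (V_GS − V_TN)² = (V_DD − V_GS)/R.
Let x = V_GS − 0.935. Then 86.8 x² + x − 11.16 = 0, giving x = 0.353 V (positive root), so V_GS = 1.29 V.
I_D = (V_DD − V_GS)/R = (12.1 − 1.29) / 26.2 = 0.413 mA.

V_GS = 1.29 V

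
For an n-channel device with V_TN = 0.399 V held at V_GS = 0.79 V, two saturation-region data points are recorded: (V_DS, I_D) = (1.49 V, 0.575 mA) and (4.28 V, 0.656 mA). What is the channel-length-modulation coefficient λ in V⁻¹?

With V_GS fixed, I_D ∝ (1 + λ V_DS) in saturation, so I_D2/I_D1 = (1 + λ V_DS2)/(1 + λ V_DS1).
0.656/0.575 = 1.141 = (1 + 4.28 λ)/(1 + 1.49 λ).
Solving: λ (I_D1 V_DS2 − I_D2 V_DS1) = I_D2 − I_D1, so λ = (0.656 − 0.575) / (0.575 × 4.28 − 0.656 × 1.49) = 0.081 / 1.48 = 0.0546 V⁻¹.

λ = 0.0546 V⁻¹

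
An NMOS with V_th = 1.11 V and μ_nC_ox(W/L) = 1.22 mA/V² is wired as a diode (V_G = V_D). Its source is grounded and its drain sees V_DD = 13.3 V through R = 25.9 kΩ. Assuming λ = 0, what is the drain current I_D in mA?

I_D = 0.438 mA

With gate tied to drain, V_GS = V_DS ≥ V_GS − V_th, so the device is in saturation.
KCL at the drain: ½ k_n (V_GS − V_th)² = (V_DD − V_GS)/R.
Let x = V_GS − 1.11. Then 15.8 x² + x − 12.19 = 0, giving x = 0.847 V (positive root), so V_GS = 1.96 V.
I_D = (V_DD − V_GS)/R = (13.3 − 1.96) / 25.9 = 0.438 mA.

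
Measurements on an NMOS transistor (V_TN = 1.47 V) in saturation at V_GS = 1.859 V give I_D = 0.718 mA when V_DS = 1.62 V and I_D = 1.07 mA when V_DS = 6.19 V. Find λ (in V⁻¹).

λ = 0.130 V⁻¹

With V_GS fixed, I_D ∝ (1 + λ V_DS) in saturation, so I_D2/I_D1 = (1 + λ V_DS2)/(1 + λ V_DS1).
1.07/0.718 = 1.49 = (1 + 6.19 λ)/(1 + 1.62 λ).
Solving: λ (I_D1 V_DS2 − I_D2 V_DS1) = I_D2 − I_D1, so λ = (1.07 − 0.718) / (0.718 × 6.19 − 1.07 × 1.62) = 0.352 / 2.71 = 0.13 V⁻¹.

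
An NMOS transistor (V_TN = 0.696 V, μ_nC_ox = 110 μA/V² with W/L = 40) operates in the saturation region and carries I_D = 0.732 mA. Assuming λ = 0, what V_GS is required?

V_GS = 1.27 V

k_n = μ_nC_ox · (W/L) = 4.4 mA/V².
In saturation I_D = ½ k_n (V_GS − V_TN)², so V_GS − V_TN = √(2 I_D / k_n) = √(2 × 0.732 / 4.4) = 0.577 V.
V_GS = 0.696 + 0.577 = 1.27 V.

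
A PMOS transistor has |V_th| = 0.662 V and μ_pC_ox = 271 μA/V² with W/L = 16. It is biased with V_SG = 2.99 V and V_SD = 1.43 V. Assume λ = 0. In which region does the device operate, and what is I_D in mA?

k_p = μ_pC_ox · (W/L) = 4.336 mA/V².
V_ov = V_SG − |V_th| = 2.99 − 0.662 = 2.33 V.
Since V_SD = 1.43 V < V_ov = 2.33 V, the device is in the triode region.
I_D = k_p [V_ov · V_SD − ½ V_SD²] = 4.336 × [2.33 × 1.43 − 0.5 × 1.43²] = 10 mA.

Triode; I_D = 10.0 mA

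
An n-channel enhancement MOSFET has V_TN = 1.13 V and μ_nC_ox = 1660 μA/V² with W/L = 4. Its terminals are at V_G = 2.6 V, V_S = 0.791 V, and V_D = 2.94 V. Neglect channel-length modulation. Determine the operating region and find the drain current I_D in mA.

V_GS = V_G − V_S = 2.6 − 0.791 = 1.81 V; V_DS = V_D − V_S = 2.94 − 0.791 = 2.15 V.
k_n = μ_nC_ox · (W/L) = 6.64 mA/V².
V_ov = V_GS − V_TN = 1.81 − 1.13 = 0.679 V.
Since V_DS = 2.15 V ≥ V_ov = 0.679 V, the device is in saturation.
I_D = ½ k_n V_ov² = 0.5 × 6.64 × 0.679² = 1.53 mA.

Saturation; I_D = 1.53 mA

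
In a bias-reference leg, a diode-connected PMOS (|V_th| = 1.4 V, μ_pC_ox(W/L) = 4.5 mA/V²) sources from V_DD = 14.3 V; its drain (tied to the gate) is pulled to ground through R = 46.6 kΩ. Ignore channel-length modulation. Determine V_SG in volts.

V_SG = 1.75 V

With gate tied to drain, V_SG = V_SD ≥ V_SG − |V_th|, so the device is in saturation.
KCL at the drain: ½ k_p (V_SG − |V_th|)² = (V_DD − V_SG)/R.
Let x = V_SG − 1.4. Then 105 x² + x − 12.9 = 0, giving x = 0.346 V (positive root), so V_SG = 1.75 V.
I_D = (V_DD − V_SG)/R = (14.3 − 1.75) / 46.6 = 0.269 mA.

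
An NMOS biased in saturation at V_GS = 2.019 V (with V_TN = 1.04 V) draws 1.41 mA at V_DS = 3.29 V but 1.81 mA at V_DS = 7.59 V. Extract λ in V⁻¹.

λ = 0.0843 V⁻¹

With V_GS fixed, I_D ∝ (1 + λ V_DS) in saturation, so I_D2/I_D1 = (1 + λ V_DS2)/(1 + λ V_DS1).
1.81/1.41 = 1.284 = (1 + 7.59 λ)/(1 + 3.29 λ).
Solving: λ (I_D1 V_DS2 − I_D2 V_DS1) = I_D2 − I_D1, so λ = (1.81 − 1.41) / (1.41 × 7.59 − 1.81 × 3.29) = 0.4 / 4.75 = 0.0843 V⁻¹.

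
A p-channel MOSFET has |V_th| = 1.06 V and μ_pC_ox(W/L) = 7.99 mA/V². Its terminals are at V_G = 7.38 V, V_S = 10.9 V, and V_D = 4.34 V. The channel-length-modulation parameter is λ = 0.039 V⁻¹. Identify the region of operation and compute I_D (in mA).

Saturation; I_D = 30.4 mA

V_SG = V_S − V_G = 10.9 − 7.38 = 3.52 V; V_SD = V_S − V_D = 10.9 − 4.34 = 6.56 V.
V_ov = V_SG − |V_th| = 3.52 − 1.06 = 2.46 V.
Since V_SD = 6.56 V ≥ V_ov = 2.46 V, the device is in saturation.
I_D = ½ k_p V_ov² (1 + λ V_SD) = 0.5 × 7.99 × 2.46² × (1 + 0.039 × 6.56) = 30.4 mA.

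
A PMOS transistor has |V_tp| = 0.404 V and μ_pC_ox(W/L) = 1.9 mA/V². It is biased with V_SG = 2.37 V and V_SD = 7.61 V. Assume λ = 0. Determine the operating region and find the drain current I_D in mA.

Saturation; I_D = 3.67 mA

V_ov = V_SG − |V_tp| = 2.37 − 0.404 = 1.97 V.
Since V_SD = 7.61 V ≥ V_ov = 1.97 V, the device is in saturation.
I_D = ½ k_p V_ov² = 0.5 × 1.9 × 1.97² = 3.67 mA.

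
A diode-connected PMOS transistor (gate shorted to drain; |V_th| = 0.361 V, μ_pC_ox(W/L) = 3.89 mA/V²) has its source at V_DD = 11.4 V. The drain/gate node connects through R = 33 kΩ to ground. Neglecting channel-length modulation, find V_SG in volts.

V_SG = 0.768 V

With gate tied to drain, V_SG = V_SD ≥ V_SG − |V_th|, so the device is in saturation.
KCL at the drain: ½ k_p (V_SG − |V_th|)² = (V_DD − V_SG)/R.
Let x = V_SG − 0.361. Then 64.2 x² + x − 11.04 = 0, giving x = 0.407 V (positive root), so V_SG = 0.768 V.
I_D = (V_DD − V_SG)/R = (11.4 − 0.768) / 33 = 0.322 mA.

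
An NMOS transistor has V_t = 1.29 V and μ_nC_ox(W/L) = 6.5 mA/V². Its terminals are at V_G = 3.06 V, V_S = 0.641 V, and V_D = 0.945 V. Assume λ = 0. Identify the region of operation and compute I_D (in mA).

V_GS = V_G − V_S = 3.06 − 0.641 = 2.42 V; V_DS = V_D − V_S = 0.945 − 0.641 = 0.304 V.
V_ov = V_GS − V_t = 2.42 − 1.29 = 1.13 V.
Since V_DS = 0.304 V < V_ov = 1.13 V, the device is in the triode region.
I_D = k_n [V_ov · V_DS − ½ V_DS²] = 6.5 × [1.13 × 0.304 − 0.5 × 0.304²] = 1.93 mA.

Triode; I_D = 1.93 mA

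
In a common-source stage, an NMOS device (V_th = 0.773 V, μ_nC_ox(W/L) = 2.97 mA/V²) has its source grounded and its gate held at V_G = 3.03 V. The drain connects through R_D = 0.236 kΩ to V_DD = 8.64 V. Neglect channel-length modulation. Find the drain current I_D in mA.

V_GS = V_G = 3.03 V, so V_ov = 3.03 − 0.773 = 2.26 V.
Assume saturation: I_D = ½ k_n V_ov² = 0.5 × 2.97 × 2.26² = 7.56 mA, giving V_DS = V_DD − I_D R_D = 8.64 − 7.56 × 0.236 = 6.85 V.
V_DS = 6.85 V ≥ V_ov = 2.26 V, confirming saturation.

I_D = 7.56 mA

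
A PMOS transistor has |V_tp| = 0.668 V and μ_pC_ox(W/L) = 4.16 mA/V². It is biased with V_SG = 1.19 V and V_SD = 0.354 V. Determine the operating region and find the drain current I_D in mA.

Triode; I_D = 0.508 mA

V_ov = V_SG − |V_tp| = 1.19 − 0.668 = 0.522 V.
Since V_SD = 0.354 V < V_ov = 0.522 V, the device is in the triode region.
I_D = k_p [V_ov · V_SD − ½ V_SD²] = 4.16 × [0.522 × 0.354 − 0.5 × 0.354²] = 0.508 mA.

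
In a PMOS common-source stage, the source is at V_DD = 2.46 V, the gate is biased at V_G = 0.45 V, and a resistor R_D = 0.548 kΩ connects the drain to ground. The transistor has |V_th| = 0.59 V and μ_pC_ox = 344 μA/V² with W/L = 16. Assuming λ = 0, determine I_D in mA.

I_D = 3.48 mA

V_SG = V_DD − V_G = 2.46 − 0.45 = 2.01 V, so V_ov = 2.01 − 0.59 = 1.42 V.
k_p = μ_pC_ox · (W/L) = 5.504 mA/V².
Assume saturation: I_D = ½ k_p V_ov² = 0.5 × 5.504 × 1.42² = 5.55 mA, giving V_SD = V_DD − I_D R_D = 2.46 − 5.55 × 0.548 = -0.581 V.
But -0.581 V < V_ov = 1.42 V, so the device is actually in triode.
In triode I_D = k_p[V_ov V_SD − ½ V_SD²] and I_D = (V_DD − V_SD)/R_D. Equating: 1.51 V_SD² − 5.283 V_SD + 2.46 = 0, giving V_SD = 0.553 V (the root below V_ov).
I_D = (2.46 − 0.553) / 0.548 = 3.48 mA.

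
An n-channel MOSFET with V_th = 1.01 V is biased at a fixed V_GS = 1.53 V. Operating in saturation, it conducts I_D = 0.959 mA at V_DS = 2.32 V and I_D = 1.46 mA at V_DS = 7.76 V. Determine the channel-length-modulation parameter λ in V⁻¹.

With V_GS fixed, I_D ∝ (1 + λ V_DS) in saturation, so I_D2/I_D1 = (1 + λ V_DS2)/(1 + λ V_DS1).
1.46/0.959 = 1.522 = (1 + 7.76 λ)/(1 + 2.32 λ).
Solving: λ (I_D1 V_DS2 − I_D2 V_DS1) = I_D2 − I_D1, so λ = (1.46 − 0.959) / (0.959 × 7.76 − 1.46 × 2.32) = 0.501 / 4.05 = 0.124 V⁻¹.

λ = 0.124 V⁻¹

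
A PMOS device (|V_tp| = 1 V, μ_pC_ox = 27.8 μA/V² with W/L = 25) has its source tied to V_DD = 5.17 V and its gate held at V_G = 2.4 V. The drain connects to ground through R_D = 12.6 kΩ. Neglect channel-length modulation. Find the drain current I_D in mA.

I_D = 0.383 mA

V_SG = V_DD − V_G = 5.17 − 2.4 = 2.77 V, so V_ov = 2.77 − 1 = 1.77 V.
k_p = μ_pC_ox · (W/L) = 0.695 mA/V².
Assume saturation: I_D = ½ k_p V_ov² = 0.5 × 0.695 × 1.77² = 1.09 mA, giving V_SD = V_DD − I_D R_D = 5.17 − 1.09 × 12.6 = -8.55 V.
But -8.55 V < V_ov = 1.77 V, so the device is actually in triode.
In triode I_D = k_p[V_ov V_SD − ½ V_SD²] and I_D = (V_DD − V_SD)/R_D. Equating: 4.38 V_SD² − 16.5 V_SD + 5.17 = 0, giving V_SD = 0.345 V (the root below V_ov).
I_D = (5.17 − 0.345) / 12.6 = 0.383 mA.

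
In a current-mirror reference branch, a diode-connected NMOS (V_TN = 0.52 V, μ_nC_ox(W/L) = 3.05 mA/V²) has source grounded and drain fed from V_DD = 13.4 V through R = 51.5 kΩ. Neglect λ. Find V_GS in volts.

V_GS = 0.919 V

With gate tied to drain, V_GS = V_DS ≥ V_GS − V_TN, so the device is in saturation.
KCL at the drain: ½ k_n (V_GS − V_TN)² = (V_DD − V_GS)/R.
Let x = V_GS − 0.52. Then 78.5 x² + x − 12.88 = 0, giving x = 0.399 V (positive root), so V_GS = 0.919 V.
I_D = (V_DD − V_GS)/R = (13.4 − 0.919) / 51.5 = 0.242 mA.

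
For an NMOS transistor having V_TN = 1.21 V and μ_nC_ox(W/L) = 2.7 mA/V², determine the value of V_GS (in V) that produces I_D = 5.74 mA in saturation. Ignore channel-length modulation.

In saturation I_D = ½ k_n (V_GS − V_TN)², so V_GS − V_TN = √(2 I_D / k_n) = √(2 × 5.74 / 2.7) = 2.06 V.
V_GS = 1.21 + 2.06 = 3.27 V.

V_GS = 3.27 V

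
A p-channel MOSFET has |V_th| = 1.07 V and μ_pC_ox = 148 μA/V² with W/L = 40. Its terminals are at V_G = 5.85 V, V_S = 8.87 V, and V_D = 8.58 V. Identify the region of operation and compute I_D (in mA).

V_SG = V_S − V_G = 8.87 − 5.85 = 3.02 V; V_SD = V_S − V_D = 8.87 − 8.58 = 0.29 V.
k_p = μ_pC_ox · (W/L) = 5.92 mA/V².
V_ov = V_SG − |V_th| = 3.02 − 1.07 = 1.95 V.
Since V_SD = 0.29 V < V_ov = 1.95 V, the device is in the triode region.
I_D = k_p [V_ov · V_SD − ½ V_SD²] = 5.92 × [1.95 × 0.29 − 0.5 × 0.29²] = 3.1 mA.

Triode; I_D = 3.10 mA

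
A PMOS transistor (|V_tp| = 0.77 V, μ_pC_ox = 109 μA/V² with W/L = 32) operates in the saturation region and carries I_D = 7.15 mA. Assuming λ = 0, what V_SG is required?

k_p = μ_pC_ox · (W/L) = 3.488 mA/V².
In saturation I_D = ½ k_p (V_SG − |V_tp|)², so V_SG − |V_tp| = √(2 I_D / k_p) = √(2 × 7.15 / 3.488) = 2.02 V.
V_SG = 0.77 + 2.02 = 2.79 V.

V_SG = 2.79 V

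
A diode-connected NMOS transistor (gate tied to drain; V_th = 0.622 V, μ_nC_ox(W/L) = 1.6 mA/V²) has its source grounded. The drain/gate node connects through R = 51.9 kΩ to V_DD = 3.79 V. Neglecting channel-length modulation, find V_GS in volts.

With gate tied to drain, V_GS = V_DS ≥ V_GS − V_th, so the device is in saturation.
KCL at the drain: ½ k_n (V_GS − V_th)² = (V_DD − V_GS)/R.
Let x = V_GS − 0.622. Then 41.5 x² + x − 3.168 = 0, giving x = 0.264 V (positive root), so V_GS = 0.886 V.
I_D = (V_DD − V_GS)/R = (3.79 − 0.886) / 51.9 = 0.0559 mA.

V_GS = 0.886 V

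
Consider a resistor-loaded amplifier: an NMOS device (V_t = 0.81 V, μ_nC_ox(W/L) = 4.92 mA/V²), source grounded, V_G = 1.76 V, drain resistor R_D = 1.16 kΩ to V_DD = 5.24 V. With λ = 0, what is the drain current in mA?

I_D = 2.22 mA

V_GS = V_G = 1.76 V, so V_ov = 1.76 − 0.81 = 0.95 V.
Assume saturation: I_D = ½ k_n V_ov² = 0.5 × 4.92 × 0.95² = 2.22 mA, giving V_DS = V_DD − I_D R_D = 5.24 − 2.22 × 1.16 = 2.66 V.
V_DS = 2.66 V ≥ V_ov = 0.95 V, confirming saturation.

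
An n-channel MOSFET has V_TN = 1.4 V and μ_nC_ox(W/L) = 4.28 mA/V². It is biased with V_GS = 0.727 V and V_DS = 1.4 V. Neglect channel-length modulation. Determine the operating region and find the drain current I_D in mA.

Cutoff; I_D = 0 mA

V_GS = 0.727 V < V_TN = 1.4 V, so the transistor is in cutoff.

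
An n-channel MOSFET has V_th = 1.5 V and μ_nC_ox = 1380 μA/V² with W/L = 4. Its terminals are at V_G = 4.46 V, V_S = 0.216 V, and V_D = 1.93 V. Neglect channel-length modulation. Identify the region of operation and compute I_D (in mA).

Triode; I_D = 17.9 mA

V_GS = V_G − V_S = 4.46 − 0.216 = 4.24 V; V_DS = V_D − V_S = 1.93 − 0.216 = 1.71 V.
k_n = μ_nC_ox · (W/L) = 5.52 mA/V².
V_ov = V_GS − V_th = 4.24 − 1.5 = 2.74 V.
Since V_DS = 1.71 V < V_ov = 2.74 V, the device is in the triode region.
I_D = k_n [V_ov · V_DS − ½ V_DS²] = 5.52 × [2.74 × 1.71 − 0.5 × 1.71²] = 17.9 mA.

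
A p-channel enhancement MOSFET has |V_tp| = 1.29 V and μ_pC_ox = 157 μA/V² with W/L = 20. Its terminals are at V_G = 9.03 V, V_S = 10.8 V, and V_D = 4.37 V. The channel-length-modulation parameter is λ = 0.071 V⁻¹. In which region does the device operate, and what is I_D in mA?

Saturation; I_D = 0.527 mA

V_SG = V_S − V_G = 10.8 − 9.03 = 1.77 V; V_SD = V_S − V_D = 10.8 − 4.37 = 6.43 V.
k_p = μ_pC_ox · (W/L) = 3.14 mA/V².
V_ov = V_SG − |V_tp| = 1.77 − 1.29 = 0.48 V.
Since V_SD = 6.43 V ≥ V_ov = 0.48 V, the device is in saturation.
I_D = ½ k_p V_ov² (1 + λ V_SD) = 0.5 × 3.14 × 0.48² × (1 + 0.071 × 6.43) = 0.527 mA.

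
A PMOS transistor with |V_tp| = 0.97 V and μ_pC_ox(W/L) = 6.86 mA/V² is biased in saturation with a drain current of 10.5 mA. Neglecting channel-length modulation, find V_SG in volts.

In saturation I_D = ½ k_p (V_SG − |V_tp|)², so V_SG − |V_tp| = √(2 I_D / k_p) = √(2 × 10.5 / 6.86) = 1.75 V.
V_SG = 0.97 + 1.75 = 2.72 V.

V_SG = 2.72 V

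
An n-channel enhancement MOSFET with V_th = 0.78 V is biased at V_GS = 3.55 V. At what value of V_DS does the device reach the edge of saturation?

V_DS,sat = 2.77 V

The boundary between triode and saturation is V_DS = V_GS − V_th = V_ov.
V_ov = 3.55 − 0.78 = 2.77 V.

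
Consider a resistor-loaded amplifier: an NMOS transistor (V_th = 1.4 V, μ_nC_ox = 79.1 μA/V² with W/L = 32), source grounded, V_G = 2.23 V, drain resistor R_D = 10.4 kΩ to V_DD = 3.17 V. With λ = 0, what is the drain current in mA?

I_D = 0.290 mA

V_GS = V_G = 2.23 V, so V_ov = 2.23 − 1.4 = 0.83 V.
k_n = μ_nC_ox · (W/L) = 2.531 mA/V².
Assume saturation: I_D = ½ k_n V_ov² = 0.5 × 2.531 × 0.83² = 0.872 mA, giving V_DS = V_DD − I_D R_D = 3.17 − 0.872 × 10.4 = -5.9 V.
But -5.9 V < V_ov = 0.83 V, so the device is actually in triode.
In triode I_D = k_n[V_ov V_DS − ½ V_DS²] and I_D = (V_DD − V_DS)/R_D. Equating: 13.2 V_DS² − 22.85 V_DS + 3.17 = 0, giving V_DS = 0.152 V (the root below V_ov).
I_D = (3.17 − 0.152) / 10.4 = 0.29 mA.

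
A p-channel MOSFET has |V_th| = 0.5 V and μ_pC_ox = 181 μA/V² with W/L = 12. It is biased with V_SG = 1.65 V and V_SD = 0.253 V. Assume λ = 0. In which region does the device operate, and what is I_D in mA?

k_p = μ_pC_ox · (W/L) = 2.172 mA/V².
V_ov = V_SG − |V_th| = 1.65 − 0.5 = 1.15 V.
Since V_SD = 0.253 V < V_ov = 1.15 V, the device is in the triode region.
I_D = k_p [V_ov · V_SD − ½ V_SD²] = 2.172 × [1.15 × 0.253 − 0.5 × 0.253²] = 0.562 mA.

Triode; I_D = 0.562 mA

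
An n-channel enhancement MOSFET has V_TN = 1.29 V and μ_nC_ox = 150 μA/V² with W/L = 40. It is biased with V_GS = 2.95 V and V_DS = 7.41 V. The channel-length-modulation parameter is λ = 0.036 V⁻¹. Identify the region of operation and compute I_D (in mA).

Saturation; I_D = 10.5 mA

k_n = μ_nC_ox · (W/L) = 6 mA/V².
V_ov = V_GS − V_TN = 2.95 − 1.29 = 1.66 V.
Since V_DS = 7.41 V ≥ V_ov = 1.66 V, the device is in saturation.
I_D = ½ k_n V_ov² (1 + λ V_DS) = 0.5 × 6 × 1.66² × (1 + 0.036 × 7.41) = 10.5 mA.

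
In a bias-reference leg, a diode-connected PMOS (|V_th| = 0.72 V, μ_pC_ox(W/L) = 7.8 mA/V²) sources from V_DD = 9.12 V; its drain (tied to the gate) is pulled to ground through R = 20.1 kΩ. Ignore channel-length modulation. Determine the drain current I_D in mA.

With gate tied to drain, V_SG = V_SD ≥ V_SG − |V_th|, so the device is in saturation.
KCL at the drain: ½ k_p (V_SG − |V_th|)² = (V_DD − V_SG)/R.
Let x = V_SG − 0.72. Then 78.4 x² + x − 8.4 = 0, giving x = 0.321 V (positive root), so V_SG = 1.04 V.
I_D = (V_DD − V_SG)/R = (9.12 − 1.04) / 20.1 = 0.402 mA.

I_D = 0.402 mA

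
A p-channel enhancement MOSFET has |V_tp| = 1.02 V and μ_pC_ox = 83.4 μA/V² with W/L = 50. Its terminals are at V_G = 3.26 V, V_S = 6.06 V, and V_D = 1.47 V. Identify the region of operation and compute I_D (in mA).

Saturation; I_D = 6.61 mA

V_SG = V_S − V_G = 6.06 − 3.26 = 2.8 V; V_SD = V_S − V_D = 6.06 − 1.47 = 4.59 V.
k_p = μ_pC_ox · (W/L) = 4.17 mA/V².
V_ov = V_SG − |V_tp| = 2.8 − 1.02 = 1.78 V.
Since V_SD = 4.59 V ≥ V_ov = 1.78 V, the device is in saturation.
I_D = ½ k_p V_ov² = 0.5 × 4.17 × 1.78² = 6.61 mA.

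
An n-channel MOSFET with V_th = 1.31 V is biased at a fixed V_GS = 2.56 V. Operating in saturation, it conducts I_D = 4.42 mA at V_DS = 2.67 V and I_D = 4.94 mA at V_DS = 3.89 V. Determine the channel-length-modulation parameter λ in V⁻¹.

λ = 0.130 V⁻¹

With V_GS fixed, I_D ∝ (1 + λ V_DS) in saturation, so I_D2/I_D1 = (1 + λ V_DS2)/(1 + λ V_DS1).
4.94/4.42 = 1.118 = (1 + 3.89 λ)/(1 + 2.67 λ).
Solving: λ (I_D1 V_DS2 − I_D2 V_DS1) = I_D2 − I_D1, so λ = (4.94 − 4.42) / (4.42 × 3.89 − 4.94 × 2.67) = 0.52 / 4 = 0.13 V⁻¹.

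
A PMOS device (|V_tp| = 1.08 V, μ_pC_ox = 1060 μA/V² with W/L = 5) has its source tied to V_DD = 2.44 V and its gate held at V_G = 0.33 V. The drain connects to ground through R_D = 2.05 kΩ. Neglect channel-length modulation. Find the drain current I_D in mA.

I_D = 1.08 mA

V_SG = V_DD − V_G = 2.44 − 0.33 = 2.11 V, so V_ov = 2.11 − 1.08 = 1.03 V.
k_p = μ_pC_ox · (W/L) = 5.3 mA/V².
Assume saturation: I_D = ½ k_p V_ov² = 0.5 × 5.3 × 1.03² = 2.81 mA, giving V_SD = V_DD − I_D R_D = 2.44 − 2.81 × 2.05 = -3.32 V.
But -3.32 V < V_ov = 1.03 V, so the device is actually in triode.
In triode I_D = k_p[V_ov V_SD − ½ V_SD²] and I_D = (V_DD − V_SD)/R_D. Equating: 5.43 V_SD² − 12.19 V_SD + 2.44 = 0, giving V_SD = 0.222 V (the root below V_ov).
I_D = (2.44 − 0.222) / 2.05 = 1.08 mA.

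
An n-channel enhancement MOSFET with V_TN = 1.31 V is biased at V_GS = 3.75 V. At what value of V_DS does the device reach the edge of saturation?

The boundary between triode and saturation is V_DS = V_GS − V_TN = V_ov.
V_ov = 3.75 − 1.31 = 2.44 V.

V_DS,sat = 2.44 V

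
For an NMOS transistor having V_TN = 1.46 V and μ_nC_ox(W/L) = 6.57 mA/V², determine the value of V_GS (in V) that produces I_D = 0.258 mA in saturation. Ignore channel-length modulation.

V_GS = 1.74 V

In saturation I_D = ½ k_n (V_GS − V_TN)², so V_GS − V_TN = √(2 I_D / k_n) = √(2 × 0.258 / 6.57) = 0.28 V.
V_GS = 1.46 + 0.28 = 1.74 V.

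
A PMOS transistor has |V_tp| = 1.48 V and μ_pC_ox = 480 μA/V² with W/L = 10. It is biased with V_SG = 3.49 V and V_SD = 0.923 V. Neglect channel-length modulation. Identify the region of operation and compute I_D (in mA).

k_p = μ_pC_ox · (W/L) = 4.8 mA/V².
V_ov = V_SG − |V_tp| = 3.49 − 1.48 = 2.01 V.
Since V_SD = 0.923 V < V_ov = 2.01 V, the device is in the triode region.
I_D = k_p [V_ov · V_SD − ½ V_SD²] = 4.8 × [2.01 × 0.923 − 0.5 × 0.923²] = 6.86 mA.

Triode; I_D = 6.86 mA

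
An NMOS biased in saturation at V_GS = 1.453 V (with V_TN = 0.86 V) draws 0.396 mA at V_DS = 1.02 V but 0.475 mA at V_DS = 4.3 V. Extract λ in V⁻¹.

λ = 0.0648 V⁻¹

With V_GS fixed, I_D ∝ (1 + λ V_DS) in saturation, so I_D2/I_D1 = (1 + λ V_DS2)/(1 + λ V_DS1).
0.475/0.396 = 1.199 = (1 + 4.3 λ)/(1 + 1.02 λ).
Solving: λ (I_D1 V_DS2 − I_D2 V_DS1) = I_D2 − I_D1, so λ = (0.475 − 0.396) / (0.396 × 4.3 − 0.475 × 1.02) = 0.079 / 1.22 = 0.0648 V⁻¹.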